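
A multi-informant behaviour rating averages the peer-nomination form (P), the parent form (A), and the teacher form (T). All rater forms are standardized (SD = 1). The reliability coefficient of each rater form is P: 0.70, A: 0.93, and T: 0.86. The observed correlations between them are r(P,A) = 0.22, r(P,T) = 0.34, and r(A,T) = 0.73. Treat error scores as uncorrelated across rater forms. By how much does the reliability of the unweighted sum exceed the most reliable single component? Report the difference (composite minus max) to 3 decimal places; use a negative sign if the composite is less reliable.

-0.021

Var(sum) = 3 + 2.58 = 5.58; true-score variance = 2.49 + 2.58 = 5.07; composite reliability = 0.9086.
Max component reliability = 0.9300.
Difference = 0.9086 − 0.9300 = -0.021.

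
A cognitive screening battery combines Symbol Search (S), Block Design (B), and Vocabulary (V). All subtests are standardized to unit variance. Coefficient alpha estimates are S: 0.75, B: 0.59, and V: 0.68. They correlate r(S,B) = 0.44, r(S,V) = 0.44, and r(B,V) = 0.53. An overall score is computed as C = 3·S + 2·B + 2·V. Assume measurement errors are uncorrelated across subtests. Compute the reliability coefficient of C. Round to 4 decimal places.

0.8374

Var(C) = 3² + 2² + 2² + 2·[6·0.44 + 6·0.44 + 4·0.53] = 17 + 14.8 = 31.8.
Because errors are independent across components, Cov(Tᵢ,Tⱼ) = Cov(Xᵢ,Xⱼ); the off-diagonal part of the true-score variance is the same as above.
True-score variance = [3²·0.75 + 2²·0.59 + 2²·0.68] + 14.8 = 11.83 + 14.8 = 26.63.
Reliability = 26.63 / 31.8 = 0.8374.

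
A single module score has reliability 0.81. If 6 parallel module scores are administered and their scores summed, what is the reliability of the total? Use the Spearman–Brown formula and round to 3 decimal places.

ρ_k = kρ / (1 + (k−1)ρ) = 6·0.81 / (1 + 5·0.81) = 4.860 / 5.050 = 0.962.

0.962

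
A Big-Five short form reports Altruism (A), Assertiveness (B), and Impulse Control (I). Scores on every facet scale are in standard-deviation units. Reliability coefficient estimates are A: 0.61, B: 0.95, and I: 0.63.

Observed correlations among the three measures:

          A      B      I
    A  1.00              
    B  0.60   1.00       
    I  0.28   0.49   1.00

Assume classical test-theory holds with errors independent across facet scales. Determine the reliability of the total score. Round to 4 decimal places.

0.8589

Var(A+B+I) = 3 + 2·[0.60 + 0.28 + 0.49] = 3 + 2.74 = 5.74.
Because errors are independent across components, Cov(Tᵢ,Tⱼ) = Cov(Xᵢ,Xⱼ); the off-diagonal part of the true-score variance is the same as above.
True-score variance = [0.61 + 0.95 + 0.63] + 2.74 = 2.19 + 2.74 = 4.93.
Reliability = 4.93 / 5.74 = 0.8589.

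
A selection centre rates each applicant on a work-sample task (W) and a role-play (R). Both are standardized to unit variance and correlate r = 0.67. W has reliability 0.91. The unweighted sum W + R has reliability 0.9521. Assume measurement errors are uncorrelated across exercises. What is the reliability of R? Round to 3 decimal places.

0.930

Var(W+R) = 2 + 2·0.67 = 3.340.
True-score variance = ρ_W + ρ_R + 2·0.67, so 0.9521 = (0.91 + ρ_R + 1.34) / 3.340.
ρ_R = 0.9521·3.340 − 0.91 − 1.34 = 0.930.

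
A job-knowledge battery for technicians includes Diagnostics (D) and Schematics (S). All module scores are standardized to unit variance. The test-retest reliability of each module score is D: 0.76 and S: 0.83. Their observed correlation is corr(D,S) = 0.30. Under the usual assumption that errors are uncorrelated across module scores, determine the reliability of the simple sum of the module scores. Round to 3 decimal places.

0.842

Var(D+S) = 2 + 2·[0.30] = 2 + 0.6 = 2.6.
With uncorrelated errors the cross-covariances are all true-score covariance, so they carry over unchanged; only the diagonal terms shrink to ρᵢσᵢ².
True-score variance = [0.76 + 0.83] + 0.6 = 1.59 + 0.6 = 2.19.
Reliability = 2.19 / 2.6 = 0.842.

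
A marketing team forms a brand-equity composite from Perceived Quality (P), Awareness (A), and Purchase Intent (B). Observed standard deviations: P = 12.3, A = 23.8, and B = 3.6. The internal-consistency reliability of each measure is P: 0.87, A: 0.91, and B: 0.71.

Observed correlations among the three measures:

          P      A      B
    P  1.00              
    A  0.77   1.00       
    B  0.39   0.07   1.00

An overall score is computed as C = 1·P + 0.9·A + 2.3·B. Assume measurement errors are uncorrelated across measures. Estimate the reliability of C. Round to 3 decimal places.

Var(C) = 12.3² + 0.9²·23.8² + 2.3²·3.6² + 2·[0.9·12.3·23.8·0.77 + 2.3·12.3·3.6·0.39 + 2.07·23.8·3.6·0.07] = 678.665 + 510.006 = 1188.67.
Because errors are independent across components, Cov(Tᵢ,Tⱼ) = Cov(Xᵢ,Xⱼ); the off-diagonal part of the true-score variance is the same as above.
True-score variance = [12.3²·0.87 + 0.9²·23.8²·0.91 + 2.3²·3.6²·0.71] + 510.006 = 597.822 + 510.006 = 1107.83.
Reliability = 1107.83 / 1188.67 = 0.932.

0.932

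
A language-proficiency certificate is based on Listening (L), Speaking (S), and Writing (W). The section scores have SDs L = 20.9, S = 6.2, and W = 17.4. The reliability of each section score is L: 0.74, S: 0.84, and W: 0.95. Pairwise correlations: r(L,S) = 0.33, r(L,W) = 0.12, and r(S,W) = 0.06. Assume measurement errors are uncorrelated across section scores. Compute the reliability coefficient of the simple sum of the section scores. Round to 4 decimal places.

0.8601

Var(L+S+W) = 20.9² + 6.2² + 17.4² + 2·[20.9·6.2·0.33 + 20.9·17.4·0.12 + 6.2·17.4·0.06] = 778.01 + 185.747 = 963.757.
Under uncorrelated errors the observed covariances equal the true-score covariances, so only the own-variance terms attenuate.
True-score variance = [20.9²·0.74 + 6.2²·0.84 + 17.4²·0.95] + 185.747 = 643.151 + 185.747 = 828.898.
Reliability = 828.898 / 963.757 = 0.8601.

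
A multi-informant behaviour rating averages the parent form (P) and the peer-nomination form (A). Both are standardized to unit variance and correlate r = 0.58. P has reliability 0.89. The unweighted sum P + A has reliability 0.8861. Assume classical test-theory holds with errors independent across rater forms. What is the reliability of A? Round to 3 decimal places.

0.750

Var(P+A) = 2 + 2·0.58 = 3.160.
True-score variance = ρ_P + ρ_A + 2·0.58, so 0.8861 = (0.89 + ρ_A + 1.16) / 3.160.
ρ_A = 0.8861·3.160 − 0.89 − 1.16 = 0.750.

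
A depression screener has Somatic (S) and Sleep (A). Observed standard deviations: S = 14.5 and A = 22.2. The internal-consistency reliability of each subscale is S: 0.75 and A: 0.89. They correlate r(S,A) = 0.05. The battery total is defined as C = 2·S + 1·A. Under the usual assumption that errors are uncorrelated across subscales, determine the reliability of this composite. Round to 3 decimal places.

Var(C) = 2²·14.5² + 22.2² + 2·[2·14.5·22.2·0.05] = 1333.84 + 64.38 = 1398.22.
Under uncorrelated errors the observed covariances equal the true-score covariances, so only the own-variance terms attenuate.
True-score variance = [2²·14.5²·0.75 + 22.2²·0.89] + 64.38 = 1069.38 + 64.38 = 1133.76.
Reliability = 1133.76 / 1398.22 = 0.811.

0.811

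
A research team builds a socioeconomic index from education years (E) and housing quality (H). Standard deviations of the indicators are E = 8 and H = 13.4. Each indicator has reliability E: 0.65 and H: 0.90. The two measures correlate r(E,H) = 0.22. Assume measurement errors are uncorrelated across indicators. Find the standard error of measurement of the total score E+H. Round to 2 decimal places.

6.35

Var(total) = 243.56 + 47.168 = 290.728.
True-score variance = 203.204 + 47.168 = 250.372, so reliability = 0.8612.
Error variance = 290.728 − 250.372 = 40.356; SEM = √40.356 = 6.35.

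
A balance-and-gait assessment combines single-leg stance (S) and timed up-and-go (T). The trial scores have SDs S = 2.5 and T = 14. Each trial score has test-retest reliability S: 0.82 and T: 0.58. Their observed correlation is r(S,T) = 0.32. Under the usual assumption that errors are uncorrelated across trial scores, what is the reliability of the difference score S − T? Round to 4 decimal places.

Var(S−T) = 2.5² + 14² − 2·2.5·14·0.32 = 202.25 − 22.4 = 179.85.
Under uncorrelated errors the observed covariances equal the true-score covariances, so only the own-variance terms attenuate.
True-score variance = [2.5²·0.82 + 14²·0.58] − 22.4 = 118.805 − 22.4 = 96.405.
Reliability = 96.405 / 179.85 = 0.5360.

0.5360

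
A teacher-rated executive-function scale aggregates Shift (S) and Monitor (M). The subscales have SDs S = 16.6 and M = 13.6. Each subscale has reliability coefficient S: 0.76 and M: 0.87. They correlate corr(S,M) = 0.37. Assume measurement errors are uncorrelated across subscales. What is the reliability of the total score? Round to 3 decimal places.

0.856

Var(S+M) = 16.6² + 13.6² + 2·[16.6·13.6·0.37] = 460.52 + 167.062 = 627.582.
With uncorrelated errors the cross-covariances are all true-score covariance, so they carry over unchanged; only the diagonal terms shrink to ρᵢσᵢ².
True-score variance = [16.6²·0.76 + 13.6²·0.87] + 167.062 = 370.341 + 167.062 = 537.403.
Reliability = 537.403 / 627.582 = 0.856.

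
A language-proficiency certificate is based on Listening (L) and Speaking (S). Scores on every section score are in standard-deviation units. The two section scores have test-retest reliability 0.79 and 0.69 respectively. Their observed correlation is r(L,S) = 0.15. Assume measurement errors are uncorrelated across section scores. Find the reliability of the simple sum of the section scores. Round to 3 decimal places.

0.774

Var(L+S) = 2 + 2·[0.15] = 2 + 0.3 = 2.3.
With uncorrelated errors the cross-covariances are all true-score covariance, so they carry over unchanged; only the diagonal terms shrink to ρᵢσᵢ².
True-score variance = [0.79 + 0.69] + 0.3 = 1.48 + 0.3 = 1.78.
Reliability = 1.78 / 2.3 = 0.774.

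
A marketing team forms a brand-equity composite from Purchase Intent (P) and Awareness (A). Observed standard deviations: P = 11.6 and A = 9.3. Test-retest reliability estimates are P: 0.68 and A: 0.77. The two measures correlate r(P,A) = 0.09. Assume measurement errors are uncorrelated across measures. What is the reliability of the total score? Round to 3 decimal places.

Var(P+A) = 11.6² + 9.3² + 2·[11.6·9.3·0.09] = 221.05 + 19.4184 = 240.468.
Under uncorrelated errors the observed covariances equal the true-score covariances, so only the own-variance terms attenuate.
True-score variance = [11.6²·0.68 + 9.3²·0.77] + 19.4184 = 158.098 + 19.4184 = 177.517.
Reliability = 177.517 / 240.468 = 0.738.

0.738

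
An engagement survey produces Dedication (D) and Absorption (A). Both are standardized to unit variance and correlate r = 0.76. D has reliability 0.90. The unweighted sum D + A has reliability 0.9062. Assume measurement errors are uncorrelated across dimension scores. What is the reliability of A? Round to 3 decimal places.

Var(D+A) = 2 + 2·0.76 = 3.520.
True-score variance = ρ_D + ρ_A + 2·0.76, so 0.9062 = (0.90 + ρ_A + 1.52) / 3.520.
ρ_A = 0.9062·3.520 − 0.90 − 1.52 = 0.770.

0.770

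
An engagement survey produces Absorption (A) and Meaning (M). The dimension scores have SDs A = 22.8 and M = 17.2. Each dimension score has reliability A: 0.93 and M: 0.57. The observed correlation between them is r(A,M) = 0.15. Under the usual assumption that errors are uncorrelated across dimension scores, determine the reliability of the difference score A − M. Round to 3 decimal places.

Var(A−M) = 22.8² + 17.2² − 2·22.8·17.2·0.15 = 815.68 − 117.648 = 698.032.
Under uncorrelated errors the observed covariances equal the true-score covariances, so only the own-variance terms attenuate.
True-score variance = [22.8²·0.93 + 17.2²·0.57] − 117.648 = 652.08 − 117.648 = 534.432.
Reliability = 534.432 / 698.032 = 0.766.

0.766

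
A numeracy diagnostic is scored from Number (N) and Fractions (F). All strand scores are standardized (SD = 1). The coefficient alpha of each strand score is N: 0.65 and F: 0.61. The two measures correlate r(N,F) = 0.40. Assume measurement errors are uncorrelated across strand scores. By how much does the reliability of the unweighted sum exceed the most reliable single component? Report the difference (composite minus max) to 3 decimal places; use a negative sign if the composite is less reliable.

Var(sum) = 2 + 0.8 = 2.8; true-score variance = 1.26 + 0.8 = 2.06; composite reliability = 0.7357.
Max component reliability = 0.6500.
Difference = 0.7357 − 0.6500 = 0.086.

0.086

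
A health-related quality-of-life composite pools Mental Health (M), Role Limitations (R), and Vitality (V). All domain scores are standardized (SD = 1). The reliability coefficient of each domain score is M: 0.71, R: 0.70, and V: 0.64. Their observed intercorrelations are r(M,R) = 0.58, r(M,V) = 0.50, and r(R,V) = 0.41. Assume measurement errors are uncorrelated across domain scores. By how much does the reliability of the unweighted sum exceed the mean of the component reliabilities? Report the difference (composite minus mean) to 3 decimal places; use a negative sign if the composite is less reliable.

Var(sum) = 3 + 2.98 = 5.98; true-score variance = 2.05 + 2.98 = 5.03; composite reliability = 0.8411.
Mean component reliability = 0.6833.
Difference = 0.8411 − 0.6833 = 0.158.

0.158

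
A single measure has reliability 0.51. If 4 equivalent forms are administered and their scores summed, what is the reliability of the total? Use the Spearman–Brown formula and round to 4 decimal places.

ρ_k = kρ / (1 + (k−1)ρ) = 4·0.51 / (1 + 3·0.51) = 2.040 / 2.530 = 0.8063.

0.8063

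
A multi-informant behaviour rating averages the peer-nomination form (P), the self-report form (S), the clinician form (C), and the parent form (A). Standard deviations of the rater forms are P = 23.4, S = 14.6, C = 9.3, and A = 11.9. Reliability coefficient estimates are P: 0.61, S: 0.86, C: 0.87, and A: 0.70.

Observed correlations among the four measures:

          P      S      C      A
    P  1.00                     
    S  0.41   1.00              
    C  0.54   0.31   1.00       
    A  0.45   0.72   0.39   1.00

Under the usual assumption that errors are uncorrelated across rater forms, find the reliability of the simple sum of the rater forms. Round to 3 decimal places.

Var(P+S+C+A) = 23.4² + 14.6² + 9.3² + 11.9² + 2·[23.4·14.6·0.41 + 23.4·9.3·0.54 + 23.4·11.9·0.45 + 14.6·9.3·0.31 + 14.6·11.9·0.72 + 9.3·11.9·0.39] = 988.82 + 1186.48 = 2175.3.
Because errors are independent across components, Cov(Tᵢ,Tⱼ) = Cov(Xᵢ,Xⱼ); the off-diagonal part of the true-score variance is the same as above.
True-score variance = [23.4²·0.61 + 14.6²·0.86 + 9.3²·0.87 + 11.9²·0.70] + 1186.48 = 691.702 + 1186.48 = 1878.18.
Reliability = 1878.18 / 2175.3 = 0.863.

0.863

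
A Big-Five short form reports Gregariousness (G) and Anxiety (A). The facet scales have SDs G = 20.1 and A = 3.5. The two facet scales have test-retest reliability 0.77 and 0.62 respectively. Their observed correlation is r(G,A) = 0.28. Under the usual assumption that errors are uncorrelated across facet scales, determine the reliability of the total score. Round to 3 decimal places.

Var(G+A) = 20.1² + 3.5² + 2·[20.1·3.5·0.28] = 416.26 + 39.396 = 455.656.
Because errors are independent across components, Cov(Tᵢ,Tⱼ) = Cov(Xᵢ,Xⱼ); the off-diagonal part of the true-score variance is the same as above.
True-score variance = [20.1²·0.77 + 3.5²·0.62] + 39.396 = 318.683 + 39.396 = 358.079.
Reliability = 358.079 / 455.656 = 0.786.

0.786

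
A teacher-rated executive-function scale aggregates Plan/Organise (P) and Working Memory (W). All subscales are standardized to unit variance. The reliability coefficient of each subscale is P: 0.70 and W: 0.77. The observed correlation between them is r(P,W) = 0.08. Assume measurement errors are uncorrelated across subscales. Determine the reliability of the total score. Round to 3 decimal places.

Var(P+W) = 2 + 2·[0.08] = 2 + 0.16 = 2.16.
Under uncorrelated errors the observed covariances equal the true-score covariances, so only the own-variance terms attenuate.
True-score variance = [0.70 + 0.77] + 0.16 = 1.47 + 0.16 = 1.63.
Reliability = 1.63 / 2.16 = 0.755.

0.755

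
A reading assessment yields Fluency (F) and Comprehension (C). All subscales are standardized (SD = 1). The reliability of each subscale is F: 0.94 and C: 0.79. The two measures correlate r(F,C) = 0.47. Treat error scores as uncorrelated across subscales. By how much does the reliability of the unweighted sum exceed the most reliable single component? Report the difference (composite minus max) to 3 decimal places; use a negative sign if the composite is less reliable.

Var(sum) = 2 + 0.94 = 2.94; true-score variance = 1.73 + 0.94 = 2.67; composite reliability = 0.9082.
Max component reliability = 0.9400.
Difference = 0.9082 − 0.9400 = -0.032.

-0.032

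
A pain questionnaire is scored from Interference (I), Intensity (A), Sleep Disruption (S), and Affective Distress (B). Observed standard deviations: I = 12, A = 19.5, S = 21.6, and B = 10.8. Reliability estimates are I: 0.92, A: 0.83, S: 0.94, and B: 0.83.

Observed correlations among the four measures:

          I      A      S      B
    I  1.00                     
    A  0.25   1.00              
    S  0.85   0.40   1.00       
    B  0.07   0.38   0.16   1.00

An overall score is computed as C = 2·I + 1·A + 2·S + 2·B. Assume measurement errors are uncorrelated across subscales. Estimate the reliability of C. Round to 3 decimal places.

0.955

Var(C) = 2²·12² + 19.5² + 2²·21.6² + 2²·10.8² + 2·[2·12·19.5·0.25 + 4·12·21.6·0.85 + 4·12·10.8·0.07 + 2·19.5·21.6·0.40 + 2·19.5·10.8·0.38 + 4·21.6·10.8·0.16] = 3289.05 + 3361.77 = 6650.82.
Under uncorrelated errors the observed covariances equal the true-score covariances, so only the own-variance terms attenuate.
True-score variance = [2²·12²·0.92 + 19.5²·0.83 + 2²·21.6²·0.94 + 2²·10.8²·0.83] + 3361.77 = 2987.04 + 3361.77 = 6348.8.
Reliability = 6348.8 / 6650.82 = 0.955.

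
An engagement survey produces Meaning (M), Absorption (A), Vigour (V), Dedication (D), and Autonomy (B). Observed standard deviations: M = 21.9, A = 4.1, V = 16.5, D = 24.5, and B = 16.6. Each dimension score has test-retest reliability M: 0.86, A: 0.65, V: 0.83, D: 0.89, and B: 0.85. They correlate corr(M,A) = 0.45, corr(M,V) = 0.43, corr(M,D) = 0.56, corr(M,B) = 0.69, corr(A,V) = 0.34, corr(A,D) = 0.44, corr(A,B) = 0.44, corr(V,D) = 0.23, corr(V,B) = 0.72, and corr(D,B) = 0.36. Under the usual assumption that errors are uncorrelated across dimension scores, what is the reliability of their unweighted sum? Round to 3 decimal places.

0.946

Var(M+A+V+D+B) = 21.9² + 4.1² + 16.5² + 24.5² + 16.6² + 2·[21.9·4.1·0.45 + 21.9·16.5·0.43 + 21.9·24.5·0.56 + 21.9·16.6·0.69 + 4.1·16.5·0.34 + 4.1·24.5·0.44 + 4.1·16.6·0.44 + 16.5·24.5·0.23 + 16.5·16.6·0.72 + 24.5·16.6·0.36] = 1644.48 + 2561.68 = 4206.16.
Under uncorrelated errors the observed covariances equal the true-score covariances, so only the own-variance terms attenuate.
True-score variance = [21.9²·0.86 + 4.1²·0.65 + 16.5²·0.83 + 24.5²·0.89 + 16.6²·0.85] + 2561.68 = 1417.81 + 2561.68 = 3979.49.
Reliability = 3979.49 / 4206.16 = 0.946.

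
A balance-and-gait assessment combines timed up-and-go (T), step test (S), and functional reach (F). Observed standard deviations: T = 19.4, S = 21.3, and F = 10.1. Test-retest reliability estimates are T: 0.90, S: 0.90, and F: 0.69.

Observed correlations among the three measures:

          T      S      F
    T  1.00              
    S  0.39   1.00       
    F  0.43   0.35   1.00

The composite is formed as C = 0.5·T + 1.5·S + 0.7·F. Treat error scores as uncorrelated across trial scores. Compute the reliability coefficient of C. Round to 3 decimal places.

0.922

Var(C) = 0.5²·19.4² + 1.5²·21.3² + 0.7²·10.1² + 2·[0.75·19.4·21.3·0.39 + 0.35·19.4·10.1·0.43 + 1.05·21.3·10.1·0.35] = 1164.88 + 458.832 = 1623.71.
With uncorrelated errors the cross-covariances are all true-score covariance, so they carry over unchanged; only the diagonal terms shrink to ρᵢσᵢ².
True-score variance = [0.5²·19.4²·0.90 + 1.5²·21.3²·0.90 + 0.7²·10.1²·0.69] + 458.832 = 1037.89 + 458.832 = 1496.73.
Reliability = 1496.73 / 1623.71 = 0.922.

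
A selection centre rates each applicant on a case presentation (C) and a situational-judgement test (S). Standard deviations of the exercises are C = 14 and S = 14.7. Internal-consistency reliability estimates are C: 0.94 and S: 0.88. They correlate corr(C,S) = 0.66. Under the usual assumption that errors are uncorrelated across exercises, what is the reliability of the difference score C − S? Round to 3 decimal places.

Var(C−S) = 14² + 14.7² − 2·14·14.7·0.66 = 412.09 − 271.656 = 140.434.
Because errors are independent across components, Cov(Tᵢ,Tⱼ) = Cov(Xᵢ,Xⱼ); the off-diagonal part of the true-score variance is the same as above.
True-score variance = [14²·0.94 + 14.7²·0.88] − 271.656 = 374.399 − 271.656 = 102.743.
Reliability = 102.743 / 140.434 = 0.732.

0.732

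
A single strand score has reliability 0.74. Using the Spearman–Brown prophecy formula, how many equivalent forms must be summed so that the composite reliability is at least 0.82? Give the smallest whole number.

2

k ≥ ρ*(1−ρ₁)/(ρ₁(1−ρ*)) = 0.82·0.26 / (0.74·0.18) = 1.601.
Smallest integer k = 2.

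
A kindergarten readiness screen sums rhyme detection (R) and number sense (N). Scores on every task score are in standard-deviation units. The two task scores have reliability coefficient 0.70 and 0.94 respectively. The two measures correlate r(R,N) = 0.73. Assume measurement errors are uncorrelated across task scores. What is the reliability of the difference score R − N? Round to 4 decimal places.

0.3333

Var(R−N) = 1 + 1 − 2·0.73 = 2 − 1.46 = 0.54.
Because errors are independent across components, Cov(Tᵢ,Tⱼ) = Cov(Xᵢ,Xⱼ); the off-diagonal part of the true-score variance is the same as above.
True-score variance = [0.70 + 0.94] − 1.46 = 1.64 − 1.46 = 0.18.
Reliability = 0.18 / 0.54 = 0.3333.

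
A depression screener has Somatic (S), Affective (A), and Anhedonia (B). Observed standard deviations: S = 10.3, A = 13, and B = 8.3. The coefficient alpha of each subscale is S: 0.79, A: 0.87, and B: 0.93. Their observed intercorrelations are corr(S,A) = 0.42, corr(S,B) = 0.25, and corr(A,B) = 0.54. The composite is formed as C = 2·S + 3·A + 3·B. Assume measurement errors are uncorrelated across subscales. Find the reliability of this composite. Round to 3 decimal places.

0.927

Var(C) = 2²·10.3² + 3²·13² + 3²·8.3² + 2·[6·10.3·13·0.42 + 6·10.3·8.3·0.25 + 9·13·8.3·0.54] = 2565.37 + 1980.11 = 4545.48.
Because errors are independent across components, Cov(Tᵢ,Tⱼ) = Cov(Xᵢ,Xⱼ); the off-diagonal part of the true-score variance is the same as above.
True-score variance = [2²·10.3²·0.79 + 3²·13²·0.87 + 3²·8.3²·0.93] + 1980.11 = 2235.12 + 1980.11 = 4215.24.
Reliability = 4215.24 / 4545.48 = 0.927.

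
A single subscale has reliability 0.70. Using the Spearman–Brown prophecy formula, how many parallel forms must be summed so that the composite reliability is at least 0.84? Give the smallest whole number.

k ≥ ρ*(1−ρ₁)/(ρ₁(1−ρ*)) = 0.84·0.30 / (0.70·0.16) = 2.250.
Smallest integer k = 3.

3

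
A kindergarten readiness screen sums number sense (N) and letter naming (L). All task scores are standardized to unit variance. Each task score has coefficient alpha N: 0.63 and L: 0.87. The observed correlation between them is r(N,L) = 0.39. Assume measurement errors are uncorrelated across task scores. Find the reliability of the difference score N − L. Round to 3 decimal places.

0.590

Var(N−L) = 1 + 1 − 2·0.39 = 2 − 0.78 = 1.22.
With uncorrelated errors the cross-covariances are all true-score covariance, so they carry over unchanged; only the diagonal terms shrink to ρᵢσᵢ².
True-score variance = [0.63 + 0.87] − 0.78 = 1.5 − 0.78 = 0.72.
Reliability = 0.72 / 1.22 = 0.590.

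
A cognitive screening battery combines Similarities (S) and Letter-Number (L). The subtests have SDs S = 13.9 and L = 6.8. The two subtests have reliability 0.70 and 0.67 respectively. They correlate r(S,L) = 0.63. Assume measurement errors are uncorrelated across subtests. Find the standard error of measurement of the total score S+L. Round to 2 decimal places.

Var(total) = 239.45 + 119.095 = 358.545.
True-score variance = 166.228 + 119.095 = 285.323, so reliability = 0.7958.
Error variance = 358.545 − 285.323 = 73.2222; SEM = √73.2222 = 8.56.

8.56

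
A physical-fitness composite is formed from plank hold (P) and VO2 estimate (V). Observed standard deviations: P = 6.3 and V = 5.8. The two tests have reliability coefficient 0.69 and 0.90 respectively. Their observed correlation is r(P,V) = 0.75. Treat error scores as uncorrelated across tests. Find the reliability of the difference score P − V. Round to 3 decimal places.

Var(P−V) = 6.3² + 5.8² − 2·6.3·5.8·0.75 = 73.33 − 54.81 = 18.52.
Because errors are independent across components, Cov(Tᵢ,Tⱼ) = Cov(Xᵢ,Xⱼ); the off-diagonal part of the true-score variance is the same as above.
True-score variance = [6.3²·0.69 + 5.8²·0.90] − 54.81 = 57.6621 − 54.81 = 2.8521.
Reliability = 2.8521 / 18.52 = 0.154.

0.154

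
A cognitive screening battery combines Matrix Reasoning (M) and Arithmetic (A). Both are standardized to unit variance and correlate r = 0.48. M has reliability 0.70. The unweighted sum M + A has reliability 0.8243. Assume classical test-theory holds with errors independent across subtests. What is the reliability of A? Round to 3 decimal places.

Var(M+A) = 2 + 2·0.48 = 2.960.
True-score variance = ρ_M + ρ_A + 2·0.48, so 0.8243 = (0.70 + ρ_A + 0.96) / 2.960.
ρ_A = 0.8243·2.960 − 0.70 − 0.96 = 0.780.

0.780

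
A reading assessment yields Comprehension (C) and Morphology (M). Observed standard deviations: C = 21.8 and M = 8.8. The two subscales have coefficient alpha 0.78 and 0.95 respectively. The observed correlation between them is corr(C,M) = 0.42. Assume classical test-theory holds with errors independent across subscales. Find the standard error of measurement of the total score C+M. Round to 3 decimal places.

Var(total) = 552.68 + 161.146 = 713.826.
True-score variance = 444.255 + 161.146 = 605.401, so reliability = 0.8481.
Error variance = 713.826 − 605.401 = 108.425; SEM = √108.425 = 10.413.

10.413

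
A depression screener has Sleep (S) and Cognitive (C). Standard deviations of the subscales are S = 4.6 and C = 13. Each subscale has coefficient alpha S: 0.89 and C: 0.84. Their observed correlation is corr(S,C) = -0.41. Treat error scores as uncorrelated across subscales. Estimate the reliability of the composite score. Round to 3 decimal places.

0.792

Var(S+C) = 4.6² + 13² + 2·[4.6·13·(-0.41)] = 190.16 − 49.036 = 141.124.
Because errors are independent across components, Cov(Tᵢ,Tⱼ) = Cov(Xᵢ,Xⱼ); the off-diagonal part of the true-score variance is the same as above.
True-score variance = [4.6²·0.89 + 13²·0.84] − 49.036 = 160.792 − 49.036 = 111.756.
Reliability = 111.756 / 141.124 = 0.792.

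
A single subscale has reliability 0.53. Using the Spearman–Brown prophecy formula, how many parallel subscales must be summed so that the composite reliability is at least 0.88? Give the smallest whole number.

7

k ≥ ρ*(1−ρ₁)/(ρ₁(1−ρ*)) = 0.88·0.47 / (0.53·0.12) = 6.503.
Smallest integer k = 7.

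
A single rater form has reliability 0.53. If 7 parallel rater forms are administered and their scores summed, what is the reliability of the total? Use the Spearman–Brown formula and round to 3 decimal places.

0.888

ρ_k = kρ / (1 + (k−1)ρ) = 7·0.53 / (1 + 6·0.53) = 3.710 / 4.180 = 0.888.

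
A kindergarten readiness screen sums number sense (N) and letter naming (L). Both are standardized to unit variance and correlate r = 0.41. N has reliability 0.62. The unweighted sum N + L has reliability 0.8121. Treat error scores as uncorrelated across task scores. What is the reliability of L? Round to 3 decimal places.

Var(N+L) = 2 + 2·0.41 = 2.820.
True-score variance = ρ_N + ρ_L + 2·0.41, so 0.8121 = (0.62 + ρ_L + 0.82) / 2.820.
ρ_L = 0.8121·2.820 − 0.62 − 0.82 = 0.850.

0.850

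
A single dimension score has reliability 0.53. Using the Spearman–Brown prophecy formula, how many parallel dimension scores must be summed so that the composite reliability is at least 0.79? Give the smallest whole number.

4

k ≥ ρ*(1−ρ₁)/(ρ₁(1−ρ*)) = 0.79·0.47 / (0.53·0.21) = 3.336.
Smallest integer k = 4.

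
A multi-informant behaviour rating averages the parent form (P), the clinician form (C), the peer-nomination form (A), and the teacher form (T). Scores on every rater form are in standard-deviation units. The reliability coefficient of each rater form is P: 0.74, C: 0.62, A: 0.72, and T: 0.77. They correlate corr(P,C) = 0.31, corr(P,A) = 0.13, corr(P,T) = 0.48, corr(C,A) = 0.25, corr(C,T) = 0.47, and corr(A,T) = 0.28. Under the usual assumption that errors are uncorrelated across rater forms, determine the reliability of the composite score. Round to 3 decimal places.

0.853

Var(P+C+A+T) = 4 + 2·[0.31 + 0.13 + 0.48 + 0.25 + 0.47 + 0.28] = 4 + 3.84 = 7.84.
Under uncorrelated errors the observed covariances equal the true-score covariances, so only the own-variance terms attenuate.
True-score variance = [0.74 + 0.62 + 0.72 + 0.77] + 3.84 = 2.85 + 3.84 = 6.69.
Reliability = 6.69 / 7.84 = 0.853.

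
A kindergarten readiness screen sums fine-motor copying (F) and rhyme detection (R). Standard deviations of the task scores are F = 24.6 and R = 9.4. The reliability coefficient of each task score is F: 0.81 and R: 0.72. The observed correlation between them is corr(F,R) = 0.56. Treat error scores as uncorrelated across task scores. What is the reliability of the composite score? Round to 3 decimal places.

Var(F+R) = 24.6² + 9.4² + 2·[24.6·9.4·0.56] = 693.52 + 258.989 = 952.509.
With uncorrelated errors the cross-covariances are all true-score covariance, so they carry over unchanged; only the diagonal terms shrink to ρᵢσᵢ².
True-score variance = [24.6²·0.81 + 9.4²·0.72] + 258.989 = 553.799 + 258.989 = 812.788.
Reliability = 812.788 / 952.509 = 0.853.

0.853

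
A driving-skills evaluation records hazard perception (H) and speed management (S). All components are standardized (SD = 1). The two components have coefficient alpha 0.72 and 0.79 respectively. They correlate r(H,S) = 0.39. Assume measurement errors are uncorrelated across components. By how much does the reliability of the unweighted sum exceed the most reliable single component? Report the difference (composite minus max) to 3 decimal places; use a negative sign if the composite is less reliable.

0.034

Var(sum) = 2 + 0.78 = 2.78; true-score variance = 1.51 + 0.78 = 2.29; composite reliability = 0.8237.
Max component reliability = 0.7900.
Difference = 0.8237 − 0.7900 = 0.034.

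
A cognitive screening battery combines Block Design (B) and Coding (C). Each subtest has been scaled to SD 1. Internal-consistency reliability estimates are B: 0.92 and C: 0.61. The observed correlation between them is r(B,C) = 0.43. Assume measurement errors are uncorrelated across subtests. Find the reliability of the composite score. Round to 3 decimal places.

Var(B+C) = 2 + 2·[0.43] = 2 + 0.86 = 2.86.
Under uncorrelated errors the observed covariances equal the true-score covariances, so only the own-variance terms attenuate.
True-score variance = [0.92 + 0.61] + 0.86 = 1.53 + 0.86 = 2.39.
Reliability = 2.39 / 2.86 = 0.836.

0.836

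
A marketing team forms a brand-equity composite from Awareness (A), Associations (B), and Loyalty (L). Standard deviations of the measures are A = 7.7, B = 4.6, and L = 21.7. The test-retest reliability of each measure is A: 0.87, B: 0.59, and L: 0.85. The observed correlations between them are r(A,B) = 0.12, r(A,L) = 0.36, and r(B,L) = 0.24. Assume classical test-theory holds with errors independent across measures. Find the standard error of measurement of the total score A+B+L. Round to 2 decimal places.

Var(total) = 551.34 + 176.719 = 728.059.
True-score variance = 464.323 + 176.719 = 641.042, so reliability = 0.8805.
Error variance = 728.059 − 641.042 = 87.0168; SEM = √87.0168 = 9.33.

9.33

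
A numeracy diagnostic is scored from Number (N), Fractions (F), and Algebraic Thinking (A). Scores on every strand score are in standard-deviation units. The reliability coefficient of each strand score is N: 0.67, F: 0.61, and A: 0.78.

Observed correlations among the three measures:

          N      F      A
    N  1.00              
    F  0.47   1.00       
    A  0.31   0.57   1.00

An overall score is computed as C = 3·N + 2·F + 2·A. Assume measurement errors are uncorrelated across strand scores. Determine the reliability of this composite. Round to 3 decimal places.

0.825

Var(C) = 3² + 2² + 2² + 2·[6·0.47 + 6·0.31 + 4·0.57] = 17 + 13.92 = 30.92.
Because errors are independent across components, Cov(Tᵢ,Tⱼ) = Cov(Xᵢ,Xⱼ); the off-diagonal part of the true-score variance is the same as above.
True-score variance = [3²·0.67 + 2²·0.61 + 2²·0.78] + 13.92 = 11.59 + 13.92 = 25.51.
Reliability = 25.51 / 30.92 = 0.825.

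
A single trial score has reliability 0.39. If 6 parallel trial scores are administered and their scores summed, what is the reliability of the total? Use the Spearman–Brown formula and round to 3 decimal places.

ρ_k = kρ / (1 + (k−1)ρ) = 6·0.39 / (1 + 5·0.39) = 2.340 / 2.950 = 0.793.

0.793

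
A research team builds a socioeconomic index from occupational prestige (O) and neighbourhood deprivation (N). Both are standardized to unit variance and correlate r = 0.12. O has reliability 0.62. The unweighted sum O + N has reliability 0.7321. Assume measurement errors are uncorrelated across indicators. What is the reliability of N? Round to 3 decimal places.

Var(O+N) = 2 + 2·0.12 = 2.240.
True-score variance = ρ_O + ρ_N + 2·0.12, so 0.7321 = (0.62 + ρ_N + 0.24) / 2.240.
ρ_N = 0.7321·2.240 − 0.62 − 0.24 = 0.780.

0.780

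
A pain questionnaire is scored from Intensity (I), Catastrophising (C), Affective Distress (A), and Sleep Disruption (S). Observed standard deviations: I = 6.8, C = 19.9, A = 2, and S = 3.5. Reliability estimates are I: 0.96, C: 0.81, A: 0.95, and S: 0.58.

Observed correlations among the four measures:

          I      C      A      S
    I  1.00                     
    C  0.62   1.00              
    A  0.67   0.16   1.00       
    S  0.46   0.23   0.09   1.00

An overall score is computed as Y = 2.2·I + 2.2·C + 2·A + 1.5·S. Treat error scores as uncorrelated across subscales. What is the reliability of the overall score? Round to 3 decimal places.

Var(Y) = 2.2²·6.8² + 2.2²·19.9² + 2²·2² + 1.5²·3.5² + 2·[4.84·6.8·19.9·0.62 + 4.4·6.8·2·0.67 + 3.3·6.8·3.5·0.46 + 4.4·19.9·2·0.16 + 3.3·19.9·3.5·0.23 + 3·2·3.5·0.09] = 2184.05 + 1130.13 = 3314.18.
Because errors are independent across components, Cov(Tᵢ,Tⱼ) = Cov(Xᵢ,Xⱼ); the off-diagonal part of the true-score variance is the same as above.
True-score variance = [2.2²·6.8²·0.96 + 2.2²·19.9²·0.81 + 2²·2²·0.95 + 1.5²·3.5²·0.58] + 1130.13 = 1798.55 + 1130.13 = 2928.68.
Reliability = 2928.68 / 3314.18 = 0.884.

0.884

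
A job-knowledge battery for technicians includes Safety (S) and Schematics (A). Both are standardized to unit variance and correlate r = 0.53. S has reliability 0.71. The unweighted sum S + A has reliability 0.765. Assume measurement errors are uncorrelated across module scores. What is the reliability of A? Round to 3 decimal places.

Var(S+A) = 2 + 2·0.53 = 3.060.
True-score variance = ρ_S + ρ_A + 2·0.53, so 0.765 = (0.71 + ρ_A + 1.06) / 3.060.
ρ_A = 0.765·3.060 − 0.71 − 1.06 = 0.571.

0.571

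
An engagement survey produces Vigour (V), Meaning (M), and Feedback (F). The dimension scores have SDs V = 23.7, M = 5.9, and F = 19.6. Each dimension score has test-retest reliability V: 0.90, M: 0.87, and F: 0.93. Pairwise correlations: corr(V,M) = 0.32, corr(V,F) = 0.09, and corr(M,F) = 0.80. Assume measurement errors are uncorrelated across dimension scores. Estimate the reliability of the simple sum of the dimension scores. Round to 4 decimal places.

0.9346

Var(V+M+F) = 23.7² + 5.9² + 19.6² + 2·[23.7·5.9·0.32 + 23.7·19.6·0.09 + 5.9·19.6·0.80] = 980.66 + 358.129 = 1338.79.
Under uncorrelated errors the observed covariances equal the true-score covariances, so only the own-variance terms attenuate.
True-score variance = [23.7²·0.90 + 5.9²·0.87 + 19.6²·0.93] + 358.129 = 893.075 + 358.129 = 1251.2.
Reliability = 1251.2 / 1338.79 = 0.9346.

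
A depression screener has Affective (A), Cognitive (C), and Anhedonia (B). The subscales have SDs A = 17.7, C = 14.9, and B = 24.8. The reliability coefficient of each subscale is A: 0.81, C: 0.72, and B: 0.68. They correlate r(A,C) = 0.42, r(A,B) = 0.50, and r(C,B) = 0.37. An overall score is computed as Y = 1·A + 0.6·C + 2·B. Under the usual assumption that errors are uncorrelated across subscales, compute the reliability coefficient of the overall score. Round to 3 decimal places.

0.793

Var(Y) = 17.7² + 0.6²·14.9² + 2²·24.8² + 2·[0.6·17.7·14.9·0.42 + 2·17.7·24.8·0.50 + 1.2·14.9·24.8·0.37] = 2853.37 + 1338.97 = 4192.35.
With uncorrelated errors the cross-covariances are all true-score covariance, so they carry over unchanged; only the diagonal terms shrink to ρᵢσᵢ².
True-score variance = [17.7²·0.81 + 0.6²·14.9²·0.72 + 2²·24.8²·0.68] + 1338.97 = 1984.22 + 1338.97 = 3323.19.
Reliability = 3323.19 / 4192.35 = 0.793.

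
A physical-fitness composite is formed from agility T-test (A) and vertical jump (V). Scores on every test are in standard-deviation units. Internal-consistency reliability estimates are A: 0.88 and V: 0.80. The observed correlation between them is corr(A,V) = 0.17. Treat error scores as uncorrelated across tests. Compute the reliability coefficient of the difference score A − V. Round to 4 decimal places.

0.8072

Var(A−V) = 1 + 1 − 2·0.17 = 2 − 0.34 = 1.66.
With uncorrelated errors the cross-covariances are all true-score covariance, so they carry over unchanged; only the diagonal terms shrink to ρᵢσᵢ².
True-score variance = [0.88 + 0.80] − 0.34 = 1.68 − 0.34 = 1.34.
Reliability = 1.34 / 1.66 = 0.8072.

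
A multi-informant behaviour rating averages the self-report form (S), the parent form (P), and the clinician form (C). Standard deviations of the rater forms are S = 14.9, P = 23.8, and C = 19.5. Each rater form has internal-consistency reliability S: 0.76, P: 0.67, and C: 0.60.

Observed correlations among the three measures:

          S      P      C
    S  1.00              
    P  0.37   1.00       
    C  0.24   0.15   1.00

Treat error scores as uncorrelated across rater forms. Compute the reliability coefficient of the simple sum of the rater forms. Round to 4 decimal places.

0.7706

Var(S+P+C) = 14.9² + 23.8² + 19.5² + 2·[14.9·23.8·0.37 + 14.9·19.5·0.24 + 23.8·19.5·0.15] = 1168.7 + 541.113 = 1709.81.
With uncorrelated errors the cross-covariances are all true-score covariance, so they carry over unchanged; only the diagonal terms shrink to ρᵢσᵢ².
True-score variance = [14.9²·0.76 + 23.8²·0.67 + 19.5²·0.60] + 541.113 = 776.392 + 541.113 = 1317.51.
Reliability = 1317.51 / 1709.81 = 0.7706.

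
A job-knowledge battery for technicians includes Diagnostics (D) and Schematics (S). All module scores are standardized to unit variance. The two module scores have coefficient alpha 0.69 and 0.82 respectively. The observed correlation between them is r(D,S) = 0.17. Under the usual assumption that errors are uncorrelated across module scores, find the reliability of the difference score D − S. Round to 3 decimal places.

0.705

Var(D−S) = 1 + 1 − 2·0.17 = 2 − 0.34 = 1.66.
Because errors are independent across components, Cov(Tᵢ,Tⱼ) = Cov(Xᵢ,Xⱼ); the off-diagonal part of the true-score variance is the same as above.
True-score variance = [0.69 + 0.82] − 0.34 = 1.51 − 0.34 = 1.17.
Reliability = 1.17 / 1.66 = 0.705.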